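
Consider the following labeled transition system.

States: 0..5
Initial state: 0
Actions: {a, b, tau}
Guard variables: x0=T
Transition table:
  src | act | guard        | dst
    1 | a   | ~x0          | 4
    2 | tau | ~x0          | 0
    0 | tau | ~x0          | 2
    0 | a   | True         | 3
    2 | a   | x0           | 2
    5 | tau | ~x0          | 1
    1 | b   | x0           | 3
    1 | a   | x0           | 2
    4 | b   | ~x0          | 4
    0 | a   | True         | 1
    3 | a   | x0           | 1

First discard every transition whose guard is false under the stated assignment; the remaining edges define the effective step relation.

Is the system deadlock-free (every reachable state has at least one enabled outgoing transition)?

Reachable = {0,1,2,3}
  0: a→1  a→3  [deg 2]
  1: a→2  b→3  [deg 2]
  2: a→2  [deg 1]
  3: a→1  [deg 1]

Answer: DEADLOCK-FREE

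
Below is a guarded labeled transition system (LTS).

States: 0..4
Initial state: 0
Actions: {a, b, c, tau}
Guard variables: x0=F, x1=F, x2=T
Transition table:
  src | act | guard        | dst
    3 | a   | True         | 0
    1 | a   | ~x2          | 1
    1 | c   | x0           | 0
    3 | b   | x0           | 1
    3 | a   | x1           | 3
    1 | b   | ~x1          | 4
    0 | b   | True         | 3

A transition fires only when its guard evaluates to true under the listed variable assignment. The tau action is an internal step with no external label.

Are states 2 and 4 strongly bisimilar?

Compute ~ classes (split until stable):
  π0 = {{0,1,2,3,4}}
  π1 = {{0,1},{2,4},{3}}
  π2 = {{0},{1},{2,4},{3}}
stable after 3 split(s): 4 block(s)
class of 2: {2,4}; class of 4: {2,4}

Answer: BISIMILAR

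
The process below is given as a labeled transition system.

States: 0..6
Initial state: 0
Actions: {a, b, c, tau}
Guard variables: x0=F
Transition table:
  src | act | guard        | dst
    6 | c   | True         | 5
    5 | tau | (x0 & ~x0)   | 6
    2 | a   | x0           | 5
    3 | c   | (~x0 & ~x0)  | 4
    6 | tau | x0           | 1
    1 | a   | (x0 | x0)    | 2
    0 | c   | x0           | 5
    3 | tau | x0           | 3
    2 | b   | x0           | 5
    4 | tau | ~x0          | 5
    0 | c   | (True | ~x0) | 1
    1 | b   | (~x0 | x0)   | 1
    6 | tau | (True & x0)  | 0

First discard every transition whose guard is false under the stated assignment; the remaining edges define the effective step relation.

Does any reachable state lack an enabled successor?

Reach set: {0,1}
  0: c→1  [deg 1]
  1: b→1  [deg 1]

Answer: DEADLOCK-FREE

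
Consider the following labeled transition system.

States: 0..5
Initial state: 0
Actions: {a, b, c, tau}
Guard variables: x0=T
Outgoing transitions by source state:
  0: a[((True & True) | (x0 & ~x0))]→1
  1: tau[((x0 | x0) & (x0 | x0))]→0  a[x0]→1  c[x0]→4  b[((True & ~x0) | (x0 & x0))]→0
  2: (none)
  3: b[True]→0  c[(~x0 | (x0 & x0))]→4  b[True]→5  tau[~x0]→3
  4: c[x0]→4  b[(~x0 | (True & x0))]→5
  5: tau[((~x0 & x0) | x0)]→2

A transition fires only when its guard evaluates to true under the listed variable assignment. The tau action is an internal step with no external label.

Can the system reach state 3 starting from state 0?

Answer: UNREACHABLE

Trace:
After dropping false guards: 11 live edges.
L0 = {0}
L1 = {1}  now seen {0,1}
L2 = {4}  now seen {0,1,4}
L3 = {5}  now seen {0,1,4,5}
L4 = {2}  now seen {0,1,2,4,5}
R = {0,1,2,4,5}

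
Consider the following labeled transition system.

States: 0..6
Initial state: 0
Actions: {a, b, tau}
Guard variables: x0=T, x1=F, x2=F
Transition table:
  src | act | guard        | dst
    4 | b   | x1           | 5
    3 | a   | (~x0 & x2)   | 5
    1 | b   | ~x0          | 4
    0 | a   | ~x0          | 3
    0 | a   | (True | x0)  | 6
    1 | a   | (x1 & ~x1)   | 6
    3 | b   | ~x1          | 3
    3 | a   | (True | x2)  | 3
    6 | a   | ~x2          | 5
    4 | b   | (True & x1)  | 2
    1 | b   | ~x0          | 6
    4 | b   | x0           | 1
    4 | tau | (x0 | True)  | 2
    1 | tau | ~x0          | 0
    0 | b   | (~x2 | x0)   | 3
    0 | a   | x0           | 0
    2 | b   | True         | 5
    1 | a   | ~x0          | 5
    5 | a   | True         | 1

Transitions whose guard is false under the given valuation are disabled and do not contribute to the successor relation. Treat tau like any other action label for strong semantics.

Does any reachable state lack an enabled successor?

Answer: DEADLOCK at state 1

Analysis:
Reach set: {0,1,3,5,6}
  0: a→0  a→6  b→3  [3 exit(s)]
  1: ∅  [no exit]
  3: a→3  b→3  [2 exit(s)]
  5: a→1  [1 exit(s)]
  6: a→5  [1 exit(s)]
trace reaching 1: a·a·a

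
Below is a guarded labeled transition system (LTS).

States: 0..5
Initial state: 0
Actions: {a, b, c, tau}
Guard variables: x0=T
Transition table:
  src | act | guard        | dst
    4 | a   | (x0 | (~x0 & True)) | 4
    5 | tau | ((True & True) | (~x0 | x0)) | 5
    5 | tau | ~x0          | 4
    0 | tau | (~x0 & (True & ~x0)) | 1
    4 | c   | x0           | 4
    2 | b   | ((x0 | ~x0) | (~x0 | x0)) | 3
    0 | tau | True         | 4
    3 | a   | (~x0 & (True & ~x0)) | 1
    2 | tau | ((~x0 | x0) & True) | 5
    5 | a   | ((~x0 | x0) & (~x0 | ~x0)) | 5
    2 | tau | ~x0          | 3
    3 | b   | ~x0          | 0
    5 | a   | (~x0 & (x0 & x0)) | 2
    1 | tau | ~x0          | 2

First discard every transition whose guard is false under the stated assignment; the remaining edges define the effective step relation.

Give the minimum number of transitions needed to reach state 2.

BFS to 2:
  L0 = {0}
  L1 = {4}
2 never appears.

Answer: UNREACHABLE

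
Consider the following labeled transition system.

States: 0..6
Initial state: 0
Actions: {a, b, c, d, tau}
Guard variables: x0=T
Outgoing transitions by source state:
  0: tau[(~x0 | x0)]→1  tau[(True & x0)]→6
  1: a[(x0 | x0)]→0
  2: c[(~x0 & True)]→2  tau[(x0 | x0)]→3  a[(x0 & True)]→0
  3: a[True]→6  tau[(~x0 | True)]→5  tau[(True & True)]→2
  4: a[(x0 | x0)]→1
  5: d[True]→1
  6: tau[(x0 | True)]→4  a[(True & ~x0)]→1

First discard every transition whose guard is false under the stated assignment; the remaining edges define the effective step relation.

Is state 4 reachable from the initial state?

Answer: REACHABLE

Analysis:
After dropping false guards: 11 live edges.
depth 0: {0}
depth 1: {1,6}  cumulative {0,1,6}
depth 2: {4}  cumulative {0,1,4,6}
Reachable = {0,1,4,6}
witness 4: tau·tau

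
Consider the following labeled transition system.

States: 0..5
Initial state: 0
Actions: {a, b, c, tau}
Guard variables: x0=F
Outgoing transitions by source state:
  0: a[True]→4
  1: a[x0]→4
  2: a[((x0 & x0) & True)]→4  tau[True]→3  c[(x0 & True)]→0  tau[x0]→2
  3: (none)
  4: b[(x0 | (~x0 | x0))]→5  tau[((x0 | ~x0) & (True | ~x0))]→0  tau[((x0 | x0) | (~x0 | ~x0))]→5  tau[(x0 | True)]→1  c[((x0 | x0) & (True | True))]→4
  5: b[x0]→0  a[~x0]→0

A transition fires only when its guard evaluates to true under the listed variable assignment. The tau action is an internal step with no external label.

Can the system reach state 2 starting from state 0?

After dropping false guards: 7 live edges.
depth 0: {0}
depth 1: {4}  cumulative {0,4}
depth 2: {1,5}  cumulative {0,1,4,5}
R = {0,1,4,5}

Answer: UNREACHABLE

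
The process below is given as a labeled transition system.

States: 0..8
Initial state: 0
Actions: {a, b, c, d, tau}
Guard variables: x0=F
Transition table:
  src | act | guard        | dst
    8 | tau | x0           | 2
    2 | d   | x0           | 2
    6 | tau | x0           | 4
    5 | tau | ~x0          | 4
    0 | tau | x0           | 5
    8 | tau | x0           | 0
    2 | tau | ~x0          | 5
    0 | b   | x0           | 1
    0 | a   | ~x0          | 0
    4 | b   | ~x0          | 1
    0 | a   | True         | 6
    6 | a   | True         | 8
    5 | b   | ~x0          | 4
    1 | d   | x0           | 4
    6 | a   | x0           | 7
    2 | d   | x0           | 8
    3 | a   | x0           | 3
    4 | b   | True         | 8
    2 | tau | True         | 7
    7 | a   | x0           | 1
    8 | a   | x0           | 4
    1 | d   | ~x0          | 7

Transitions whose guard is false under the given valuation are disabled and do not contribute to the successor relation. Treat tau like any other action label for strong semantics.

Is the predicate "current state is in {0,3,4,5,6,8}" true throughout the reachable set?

Inv-set: {0,3,4,5,6,8}
R = {0,6,8}
  0: safe
  6: safe
  8: safe

Answer: INVARIANT HOLDS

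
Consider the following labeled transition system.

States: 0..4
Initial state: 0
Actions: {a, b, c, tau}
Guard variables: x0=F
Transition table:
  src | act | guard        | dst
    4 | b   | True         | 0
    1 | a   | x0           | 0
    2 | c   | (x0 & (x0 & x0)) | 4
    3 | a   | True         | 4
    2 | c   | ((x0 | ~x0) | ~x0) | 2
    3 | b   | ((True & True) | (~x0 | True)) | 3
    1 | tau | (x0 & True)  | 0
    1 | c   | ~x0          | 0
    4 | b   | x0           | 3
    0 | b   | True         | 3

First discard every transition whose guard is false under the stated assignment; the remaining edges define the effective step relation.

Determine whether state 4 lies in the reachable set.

6 transition(s) survive guard evaluation.
Layer 0: {0}
Layer 1: {3}  now seen {0,3}
Layer 2: {4}  now seen {0,3,4}
R = {0,3,4}
witness 4: b·a

Answer: REACHABLE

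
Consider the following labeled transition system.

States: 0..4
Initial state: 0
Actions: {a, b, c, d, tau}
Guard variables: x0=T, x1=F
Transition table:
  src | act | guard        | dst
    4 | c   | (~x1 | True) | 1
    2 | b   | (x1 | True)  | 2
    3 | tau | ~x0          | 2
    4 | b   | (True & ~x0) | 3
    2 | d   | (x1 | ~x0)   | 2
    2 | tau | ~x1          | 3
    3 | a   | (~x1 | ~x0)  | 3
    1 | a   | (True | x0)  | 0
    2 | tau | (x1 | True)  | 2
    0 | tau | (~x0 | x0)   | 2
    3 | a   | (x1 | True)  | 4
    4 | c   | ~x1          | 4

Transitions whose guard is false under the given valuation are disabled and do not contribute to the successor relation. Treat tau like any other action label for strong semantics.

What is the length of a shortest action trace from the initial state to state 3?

Layered search for 3:
  L0 = {0}
  L1 = {2}
  L2 = {3}
depth(3)=2, e.g. tau·tau

Answer: 2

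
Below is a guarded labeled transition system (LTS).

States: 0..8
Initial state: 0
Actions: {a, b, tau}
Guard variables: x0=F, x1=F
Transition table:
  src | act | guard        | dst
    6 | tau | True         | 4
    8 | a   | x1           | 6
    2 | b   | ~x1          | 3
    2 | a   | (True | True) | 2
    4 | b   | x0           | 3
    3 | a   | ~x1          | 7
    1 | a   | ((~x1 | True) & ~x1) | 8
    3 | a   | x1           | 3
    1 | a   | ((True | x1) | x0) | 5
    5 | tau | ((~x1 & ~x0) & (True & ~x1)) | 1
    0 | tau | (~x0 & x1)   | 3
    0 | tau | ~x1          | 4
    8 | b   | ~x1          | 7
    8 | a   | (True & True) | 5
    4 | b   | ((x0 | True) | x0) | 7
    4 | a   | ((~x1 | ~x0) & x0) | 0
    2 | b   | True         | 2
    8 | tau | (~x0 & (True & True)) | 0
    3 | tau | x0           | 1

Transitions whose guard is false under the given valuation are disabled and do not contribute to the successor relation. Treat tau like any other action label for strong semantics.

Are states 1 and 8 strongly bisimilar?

Refine partition for ~:
  π0 = {{0,1,2,3,4,5,6,7,8}}
  π1 = {{0,5,6},{1,3},{2},{4},{7},{8}}
  π2 = {{0,6},{1},{2},{3},{4},{5},{7},{8}}
Fixed point at round 3; 8 class(es).
1∈{1}, 8∈{8}

Answer: NOT BISIMILAR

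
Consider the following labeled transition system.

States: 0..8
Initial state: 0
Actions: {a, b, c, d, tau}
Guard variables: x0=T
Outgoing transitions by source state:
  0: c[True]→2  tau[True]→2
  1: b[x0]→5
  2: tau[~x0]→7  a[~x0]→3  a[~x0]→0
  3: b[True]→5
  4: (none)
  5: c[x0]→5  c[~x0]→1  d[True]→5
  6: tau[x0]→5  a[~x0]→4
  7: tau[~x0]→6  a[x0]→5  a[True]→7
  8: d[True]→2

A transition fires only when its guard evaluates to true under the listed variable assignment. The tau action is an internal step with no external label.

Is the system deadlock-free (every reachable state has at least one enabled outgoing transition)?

Reach set: {0,2}
  0: c→2  tau→2  [2 out]
  2: ∅  [no exit]
witness 2: c

Answer: DEADLOCK at state 2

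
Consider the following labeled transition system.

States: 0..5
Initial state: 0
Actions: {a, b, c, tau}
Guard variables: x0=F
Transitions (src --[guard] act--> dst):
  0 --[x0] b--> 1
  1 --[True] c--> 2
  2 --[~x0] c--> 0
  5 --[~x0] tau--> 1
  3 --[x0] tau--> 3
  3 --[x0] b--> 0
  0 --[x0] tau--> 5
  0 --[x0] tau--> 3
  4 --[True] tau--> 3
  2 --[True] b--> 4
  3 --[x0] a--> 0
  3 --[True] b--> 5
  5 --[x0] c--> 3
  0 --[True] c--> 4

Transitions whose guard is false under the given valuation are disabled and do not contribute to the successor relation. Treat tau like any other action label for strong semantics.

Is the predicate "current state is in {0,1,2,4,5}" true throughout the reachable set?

Allowed set {0,1,2,4,5}
R = {0,1,2,3,4,5}
  0: ok
  1: ok
  2: ok
  3: ✗ unsafe
  4: ok
  5: ok
counterexample path to 3: c·tau

Answer: INVARIANT VIOLATED at state 3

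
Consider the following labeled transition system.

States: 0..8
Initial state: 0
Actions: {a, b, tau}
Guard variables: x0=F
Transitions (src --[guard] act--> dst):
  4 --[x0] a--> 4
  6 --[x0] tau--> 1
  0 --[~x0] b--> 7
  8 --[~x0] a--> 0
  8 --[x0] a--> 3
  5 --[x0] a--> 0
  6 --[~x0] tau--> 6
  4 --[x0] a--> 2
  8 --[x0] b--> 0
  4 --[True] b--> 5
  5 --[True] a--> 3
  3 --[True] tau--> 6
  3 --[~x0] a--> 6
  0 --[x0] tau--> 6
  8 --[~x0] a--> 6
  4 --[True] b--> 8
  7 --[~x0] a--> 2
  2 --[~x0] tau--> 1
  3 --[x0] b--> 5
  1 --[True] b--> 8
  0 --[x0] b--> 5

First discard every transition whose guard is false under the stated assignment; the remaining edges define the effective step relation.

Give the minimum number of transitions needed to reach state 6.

Answer: 5

Working:
Breadth-first toward 6:
  Layer 0: {0}
  Layer 1: {7}
  Layer 2: {2}
  Layer 3: {1}
  Layer 4: {8}
  Layer 5: {6}
first hit 6 at d=5 via b·a·tau·b·a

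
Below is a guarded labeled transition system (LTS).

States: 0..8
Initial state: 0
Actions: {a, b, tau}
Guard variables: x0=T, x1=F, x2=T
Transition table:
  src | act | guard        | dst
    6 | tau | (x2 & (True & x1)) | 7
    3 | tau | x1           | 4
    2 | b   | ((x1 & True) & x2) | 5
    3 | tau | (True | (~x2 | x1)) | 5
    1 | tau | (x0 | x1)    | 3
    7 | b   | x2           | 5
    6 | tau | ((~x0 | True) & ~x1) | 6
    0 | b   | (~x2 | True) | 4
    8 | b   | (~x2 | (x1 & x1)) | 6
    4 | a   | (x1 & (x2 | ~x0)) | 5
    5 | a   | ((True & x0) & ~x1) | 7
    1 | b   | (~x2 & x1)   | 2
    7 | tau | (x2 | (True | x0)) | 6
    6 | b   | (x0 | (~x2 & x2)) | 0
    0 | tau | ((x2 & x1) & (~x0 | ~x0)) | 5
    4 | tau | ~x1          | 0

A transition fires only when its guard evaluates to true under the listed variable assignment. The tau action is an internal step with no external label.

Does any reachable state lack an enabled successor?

Reachable = {0,4}
  0: b→4  [1 out]
  4: tau→0  [1 out]

Answer: DEADLOCK-FREE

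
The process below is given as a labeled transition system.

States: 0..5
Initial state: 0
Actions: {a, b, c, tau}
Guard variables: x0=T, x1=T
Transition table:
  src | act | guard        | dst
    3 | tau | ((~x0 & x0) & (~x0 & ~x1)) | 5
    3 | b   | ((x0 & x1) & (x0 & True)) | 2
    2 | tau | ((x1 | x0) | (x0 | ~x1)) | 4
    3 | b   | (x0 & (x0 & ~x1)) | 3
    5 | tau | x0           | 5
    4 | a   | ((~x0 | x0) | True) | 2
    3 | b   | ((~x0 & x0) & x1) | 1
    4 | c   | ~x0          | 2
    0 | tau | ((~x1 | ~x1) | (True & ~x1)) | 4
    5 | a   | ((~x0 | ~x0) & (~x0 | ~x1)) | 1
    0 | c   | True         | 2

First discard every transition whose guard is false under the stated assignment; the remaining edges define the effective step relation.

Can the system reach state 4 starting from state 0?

Answer: REACHABLE

Working:
5 transition(s) survive guard evaluation.
L0 = {0}
L1 = {2}  now seen {0,2}
L2 = {4}  now seen {0,2,4}
Reach set: {0,2,4}
Path to 4: c·tau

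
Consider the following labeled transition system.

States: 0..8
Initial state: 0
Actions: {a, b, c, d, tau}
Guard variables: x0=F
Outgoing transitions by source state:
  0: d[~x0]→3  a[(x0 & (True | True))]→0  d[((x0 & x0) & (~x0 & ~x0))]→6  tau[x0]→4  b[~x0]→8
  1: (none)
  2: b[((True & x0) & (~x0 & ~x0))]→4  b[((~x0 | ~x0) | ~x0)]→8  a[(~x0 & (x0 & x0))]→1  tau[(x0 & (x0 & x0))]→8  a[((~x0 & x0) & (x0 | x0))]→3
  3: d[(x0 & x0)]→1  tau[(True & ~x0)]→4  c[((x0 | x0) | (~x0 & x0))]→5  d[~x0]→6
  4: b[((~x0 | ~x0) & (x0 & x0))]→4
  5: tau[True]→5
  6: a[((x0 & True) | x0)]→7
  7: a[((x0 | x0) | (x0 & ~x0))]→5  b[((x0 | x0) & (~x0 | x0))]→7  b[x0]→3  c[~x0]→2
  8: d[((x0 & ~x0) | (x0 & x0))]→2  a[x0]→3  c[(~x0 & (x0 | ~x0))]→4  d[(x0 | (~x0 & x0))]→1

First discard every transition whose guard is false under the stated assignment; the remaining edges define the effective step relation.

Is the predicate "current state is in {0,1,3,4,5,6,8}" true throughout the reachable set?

Inv-set: {0,1,3,4,5,6,8}
Reach set: {0,3,4,6,8}
  0: safe
  3: safe
  4: safe
  6: safe
  8: safe

Answer: INVARIANT HOLDS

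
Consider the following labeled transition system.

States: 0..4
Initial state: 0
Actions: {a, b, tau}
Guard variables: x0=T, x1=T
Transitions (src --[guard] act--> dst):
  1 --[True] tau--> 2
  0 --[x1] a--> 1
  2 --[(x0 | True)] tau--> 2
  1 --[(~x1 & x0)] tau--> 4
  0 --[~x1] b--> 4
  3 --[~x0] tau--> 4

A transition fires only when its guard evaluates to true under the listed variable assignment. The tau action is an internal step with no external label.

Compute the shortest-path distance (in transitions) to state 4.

BFS to 4:
  Layer 0: {0}
  Layer 1: {1}
  Layer 2: {2}
4 never appears.

Answer: UNREACHABLE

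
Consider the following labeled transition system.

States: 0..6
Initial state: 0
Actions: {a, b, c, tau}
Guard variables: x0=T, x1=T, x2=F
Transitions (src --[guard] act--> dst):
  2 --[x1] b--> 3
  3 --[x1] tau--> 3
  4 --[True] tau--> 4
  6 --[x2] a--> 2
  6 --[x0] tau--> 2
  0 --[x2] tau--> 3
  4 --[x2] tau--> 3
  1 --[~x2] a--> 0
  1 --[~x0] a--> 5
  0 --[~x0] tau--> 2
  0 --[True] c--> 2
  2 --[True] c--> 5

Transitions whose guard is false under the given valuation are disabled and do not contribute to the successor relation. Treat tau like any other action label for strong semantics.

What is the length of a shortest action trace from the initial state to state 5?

Answer: 2

Analysis:
Breadth-first toward 5:
  depth 0: {0}
  depth 1: {2}
  depth 2: {3,5}
first hit 5 at d=2 via c·c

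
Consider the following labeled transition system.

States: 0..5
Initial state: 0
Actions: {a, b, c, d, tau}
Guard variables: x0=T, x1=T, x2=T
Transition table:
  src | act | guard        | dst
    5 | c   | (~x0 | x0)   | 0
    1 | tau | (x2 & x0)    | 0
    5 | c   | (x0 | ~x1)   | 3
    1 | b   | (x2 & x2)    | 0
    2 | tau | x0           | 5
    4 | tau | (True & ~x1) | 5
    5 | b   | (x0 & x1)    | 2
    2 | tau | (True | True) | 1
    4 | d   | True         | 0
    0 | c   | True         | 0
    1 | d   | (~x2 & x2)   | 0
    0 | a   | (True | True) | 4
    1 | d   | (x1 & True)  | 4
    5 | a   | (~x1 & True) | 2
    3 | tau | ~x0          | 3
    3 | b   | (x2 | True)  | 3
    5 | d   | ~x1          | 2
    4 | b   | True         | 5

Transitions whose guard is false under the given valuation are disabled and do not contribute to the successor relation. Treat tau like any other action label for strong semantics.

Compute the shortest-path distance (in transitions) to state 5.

BFS to 5:
  L0 = {0}
  L1 = {4}
  L2 = {5}
5 enters at depth 2; path a·b

Answer: 2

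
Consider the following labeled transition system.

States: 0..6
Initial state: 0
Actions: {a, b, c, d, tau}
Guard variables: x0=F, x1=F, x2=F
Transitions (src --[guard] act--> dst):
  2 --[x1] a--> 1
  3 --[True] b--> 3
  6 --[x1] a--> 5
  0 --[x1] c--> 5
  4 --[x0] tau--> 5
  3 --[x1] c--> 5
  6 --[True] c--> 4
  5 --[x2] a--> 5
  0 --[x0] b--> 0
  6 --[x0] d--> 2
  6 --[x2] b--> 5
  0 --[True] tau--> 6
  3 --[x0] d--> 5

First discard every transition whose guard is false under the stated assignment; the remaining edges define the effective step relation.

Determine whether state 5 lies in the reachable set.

3 transition(s) survive guard evaluation.
L0 = {0}
L1 = {6}  now seen {0,6}
L2 = {4}  now seen {0,4,6}
Reach set: {0,4,6}

Answer: UNREACHABLE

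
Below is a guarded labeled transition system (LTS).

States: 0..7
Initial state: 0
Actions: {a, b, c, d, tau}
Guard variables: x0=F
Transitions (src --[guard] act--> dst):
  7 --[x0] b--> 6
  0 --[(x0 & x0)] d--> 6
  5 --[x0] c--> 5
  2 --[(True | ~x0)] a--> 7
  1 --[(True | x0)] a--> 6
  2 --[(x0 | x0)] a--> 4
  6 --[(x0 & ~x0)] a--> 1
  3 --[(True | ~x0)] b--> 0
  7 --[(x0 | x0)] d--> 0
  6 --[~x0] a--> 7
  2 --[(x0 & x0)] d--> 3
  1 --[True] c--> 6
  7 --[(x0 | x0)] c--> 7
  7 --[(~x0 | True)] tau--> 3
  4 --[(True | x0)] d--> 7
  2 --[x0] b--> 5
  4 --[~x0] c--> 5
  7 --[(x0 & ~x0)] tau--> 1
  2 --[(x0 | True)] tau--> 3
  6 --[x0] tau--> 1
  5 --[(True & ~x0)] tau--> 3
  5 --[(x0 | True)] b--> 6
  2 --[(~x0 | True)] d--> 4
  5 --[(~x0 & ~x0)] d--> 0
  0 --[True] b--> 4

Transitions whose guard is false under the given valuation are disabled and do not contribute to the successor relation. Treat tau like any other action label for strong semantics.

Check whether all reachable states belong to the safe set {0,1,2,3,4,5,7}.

Inv-set: {0,1,2,3,4,5,7}
Reach set: {0,3,4,5,6,7}
  0: ✓
  3: ✓
  4: ✓
  5: ✓
  6: ✗ unsafe
  7: ✓
counterexample path to 6: b·c·b

Answer: INVARIANT VIOLATED at state 6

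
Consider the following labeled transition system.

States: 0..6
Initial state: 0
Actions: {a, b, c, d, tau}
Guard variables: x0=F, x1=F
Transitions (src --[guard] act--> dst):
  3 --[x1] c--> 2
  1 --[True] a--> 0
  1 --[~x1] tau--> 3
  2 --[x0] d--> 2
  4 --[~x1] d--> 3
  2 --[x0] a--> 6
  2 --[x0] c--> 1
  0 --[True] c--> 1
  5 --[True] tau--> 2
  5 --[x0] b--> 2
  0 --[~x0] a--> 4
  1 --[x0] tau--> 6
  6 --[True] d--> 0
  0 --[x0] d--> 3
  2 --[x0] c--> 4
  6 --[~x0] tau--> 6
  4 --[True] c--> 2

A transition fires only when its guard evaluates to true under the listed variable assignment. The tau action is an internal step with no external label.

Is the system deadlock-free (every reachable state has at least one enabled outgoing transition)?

R = {0,1,2,3,4}
  0: a→4  c→1  [deg 2]
  1: a→0  tau→3  [deg 2]
  2: ∅  [STUCK]
  3: ∅  [STUCK]
  4: c→2  d→3  [deg 2]
witness 2: a·c

Answer: DEADLOCK at state 2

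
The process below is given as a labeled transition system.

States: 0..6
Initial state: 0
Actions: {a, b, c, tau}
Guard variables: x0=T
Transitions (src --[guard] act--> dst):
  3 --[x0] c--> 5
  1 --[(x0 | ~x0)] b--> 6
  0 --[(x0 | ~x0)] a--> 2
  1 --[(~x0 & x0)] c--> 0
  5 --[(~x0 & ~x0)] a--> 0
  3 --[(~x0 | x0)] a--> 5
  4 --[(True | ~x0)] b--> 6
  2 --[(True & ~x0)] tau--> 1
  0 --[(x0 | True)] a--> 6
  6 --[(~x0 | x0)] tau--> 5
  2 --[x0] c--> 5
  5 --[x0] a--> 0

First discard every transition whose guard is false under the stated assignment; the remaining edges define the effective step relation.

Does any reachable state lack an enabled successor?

Answer: DEADLOCK-FREE

Working:
R = {0,2,5,6}
  0: a→2  a→6  [deg 2]
  2: c→5  [deg 1]
  5: a→0  [deg 1]
  6: tau→5  [deg 1]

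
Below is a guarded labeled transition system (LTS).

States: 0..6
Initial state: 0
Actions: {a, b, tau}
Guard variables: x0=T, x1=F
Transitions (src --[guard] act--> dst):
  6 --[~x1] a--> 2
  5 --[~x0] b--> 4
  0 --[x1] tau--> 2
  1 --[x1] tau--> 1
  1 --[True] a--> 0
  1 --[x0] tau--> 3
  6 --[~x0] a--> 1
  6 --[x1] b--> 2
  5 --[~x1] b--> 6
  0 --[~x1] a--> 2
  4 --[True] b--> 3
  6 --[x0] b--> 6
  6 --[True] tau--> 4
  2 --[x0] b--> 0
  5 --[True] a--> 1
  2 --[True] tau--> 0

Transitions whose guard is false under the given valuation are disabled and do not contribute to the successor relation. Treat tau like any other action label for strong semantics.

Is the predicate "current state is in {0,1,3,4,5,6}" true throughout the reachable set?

Allowed set {0,1,3,4,5,6}
Reachable = {0,2}
  0: safe
  2: outside
reach 2 via a — violates

Answer: INVARIANT VIOLATED at state 2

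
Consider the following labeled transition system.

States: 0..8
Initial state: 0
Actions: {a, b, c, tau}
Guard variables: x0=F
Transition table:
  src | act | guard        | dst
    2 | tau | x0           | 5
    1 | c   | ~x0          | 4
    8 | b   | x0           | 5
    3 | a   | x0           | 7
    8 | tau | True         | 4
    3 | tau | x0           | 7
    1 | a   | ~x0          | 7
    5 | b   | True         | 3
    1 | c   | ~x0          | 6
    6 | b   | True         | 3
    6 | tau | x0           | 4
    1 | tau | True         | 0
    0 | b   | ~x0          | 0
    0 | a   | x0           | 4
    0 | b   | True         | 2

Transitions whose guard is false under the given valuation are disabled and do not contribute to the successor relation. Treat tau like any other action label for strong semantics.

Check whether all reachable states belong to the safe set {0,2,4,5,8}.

Allowed set {0,2,4,5,8}
Reach set: {0,2}
  0: ✓
  2: ✓

Answer: INVARIANT HOLDS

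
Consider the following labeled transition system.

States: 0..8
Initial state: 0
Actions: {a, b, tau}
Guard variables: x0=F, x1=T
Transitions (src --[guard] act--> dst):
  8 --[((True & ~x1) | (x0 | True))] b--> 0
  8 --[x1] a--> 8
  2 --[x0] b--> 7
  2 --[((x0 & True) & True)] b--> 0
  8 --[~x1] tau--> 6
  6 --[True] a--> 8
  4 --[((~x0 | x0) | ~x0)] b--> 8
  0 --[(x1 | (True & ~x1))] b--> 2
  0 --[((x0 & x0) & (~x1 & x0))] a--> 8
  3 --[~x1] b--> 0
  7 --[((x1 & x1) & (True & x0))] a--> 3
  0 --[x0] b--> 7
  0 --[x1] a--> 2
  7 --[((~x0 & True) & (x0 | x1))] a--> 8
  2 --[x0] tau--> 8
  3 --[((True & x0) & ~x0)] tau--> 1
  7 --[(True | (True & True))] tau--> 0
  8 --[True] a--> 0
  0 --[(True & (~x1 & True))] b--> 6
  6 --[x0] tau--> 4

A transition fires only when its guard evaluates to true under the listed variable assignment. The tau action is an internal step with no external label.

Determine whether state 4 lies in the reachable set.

9 transition(s) survive guard evaluation.
L0 = {0}
L1 = {2}  cumulative {0,2}
Reachable = {0,2}

Answer: UNREACHABLE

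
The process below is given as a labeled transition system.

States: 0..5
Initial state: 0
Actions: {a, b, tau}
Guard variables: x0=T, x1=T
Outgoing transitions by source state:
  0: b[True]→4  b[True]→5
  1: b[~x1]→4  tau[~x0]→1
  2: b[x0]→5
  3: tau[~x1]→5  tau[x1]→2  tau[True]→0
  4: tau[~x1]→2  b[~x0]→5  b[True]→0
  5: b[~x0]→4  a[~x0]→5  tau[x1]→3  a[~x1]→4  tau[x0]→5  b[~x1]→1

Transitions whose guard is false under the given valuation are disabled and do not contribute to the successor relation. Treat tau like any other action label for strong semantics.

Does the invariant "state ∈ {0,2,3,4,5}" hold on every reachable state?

Answer: INVARIANT HOLDS

Trace:
Allowed set {0,2,3,4,5}
R = {0,2,3,4,5}
  0: safe
  2: safe
  3: safe
  4: safe
  5: safe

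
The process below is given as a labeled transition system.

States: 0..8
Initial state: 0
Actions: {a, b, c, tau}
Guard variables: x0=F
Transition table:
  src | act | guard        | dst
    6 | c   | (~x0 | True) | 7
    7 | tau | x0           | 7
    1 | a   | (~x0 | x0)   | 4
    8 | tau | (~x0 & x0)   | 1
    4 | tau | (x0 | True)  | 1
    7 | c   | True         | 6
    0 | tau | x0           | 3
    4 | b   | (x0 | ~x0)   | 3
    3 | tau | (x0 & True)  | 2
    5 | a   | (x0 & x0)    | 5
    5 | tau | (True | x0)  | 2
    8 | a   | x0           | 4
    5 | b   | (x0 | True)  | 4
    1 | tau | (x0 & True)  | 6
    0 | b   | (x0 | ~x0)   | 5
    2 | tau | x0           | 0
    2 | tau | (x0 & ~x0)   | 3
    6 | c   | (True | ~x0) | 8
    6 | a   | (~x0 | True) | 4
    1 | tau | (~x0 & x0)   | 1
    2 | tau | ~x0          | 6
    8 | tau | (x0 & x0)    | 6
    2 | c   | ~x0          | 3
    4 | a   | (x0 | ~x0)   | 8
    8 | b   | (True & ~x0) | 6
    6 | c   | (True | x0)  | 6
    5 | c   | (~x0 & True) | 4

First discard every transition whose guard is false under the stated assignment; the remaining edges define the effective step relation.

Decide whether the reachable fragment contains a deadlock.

Reach set: {0,1,2,3,4,5,6,7,8}
  0: b→5  [deg 1]
  1: a→4  [deg 1]
  2: c→3  tau→6  [deg 2]
  3: ∅  [STUCK]
  4: a→8  b→3  tau→1  [deg 3]
  5: b→4  c→4  tau→2  [deg 3]
  6: a→4  c→6  c→7  c→8  [deg 4]
  7: c→6  [deg 1]
  8: b→6  [deg 1]
trace reaching 3: b·tau·c

Answer: DEADLOCK at state 3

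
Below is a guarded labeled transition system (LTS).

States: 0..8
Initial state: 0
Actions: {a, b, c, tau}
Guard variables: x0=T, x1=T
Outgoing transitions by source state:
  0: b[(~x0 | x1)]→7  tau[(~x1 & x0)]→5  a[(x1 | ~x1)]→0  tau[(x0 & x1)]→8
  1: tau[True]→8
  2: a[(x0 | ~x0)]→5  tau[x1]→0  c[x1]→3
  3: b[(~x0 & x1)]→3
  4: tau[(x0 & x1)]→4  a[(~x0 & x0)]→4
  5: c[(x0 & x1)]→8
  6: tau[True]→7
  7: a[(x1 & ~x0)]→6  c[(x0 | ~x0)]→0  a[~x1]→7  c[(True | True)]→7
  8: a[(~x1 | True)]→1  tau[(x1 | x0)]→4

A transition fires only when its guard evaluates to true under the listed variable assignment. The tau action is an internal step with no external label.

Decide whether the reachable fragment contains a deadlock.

Reach set: {0,1,4,7,8}
  0: a→0  b→7  tau→8  [3 exit(s)]
  1: tau→8  [1 exit(s)]
  4: tau→4  [1 exit(s)]
  7: c→0  c→7  [2 exit(s)]
  8: a→1  tau→4  [2 exit(s)]

Answer: DEADLOCK-FREE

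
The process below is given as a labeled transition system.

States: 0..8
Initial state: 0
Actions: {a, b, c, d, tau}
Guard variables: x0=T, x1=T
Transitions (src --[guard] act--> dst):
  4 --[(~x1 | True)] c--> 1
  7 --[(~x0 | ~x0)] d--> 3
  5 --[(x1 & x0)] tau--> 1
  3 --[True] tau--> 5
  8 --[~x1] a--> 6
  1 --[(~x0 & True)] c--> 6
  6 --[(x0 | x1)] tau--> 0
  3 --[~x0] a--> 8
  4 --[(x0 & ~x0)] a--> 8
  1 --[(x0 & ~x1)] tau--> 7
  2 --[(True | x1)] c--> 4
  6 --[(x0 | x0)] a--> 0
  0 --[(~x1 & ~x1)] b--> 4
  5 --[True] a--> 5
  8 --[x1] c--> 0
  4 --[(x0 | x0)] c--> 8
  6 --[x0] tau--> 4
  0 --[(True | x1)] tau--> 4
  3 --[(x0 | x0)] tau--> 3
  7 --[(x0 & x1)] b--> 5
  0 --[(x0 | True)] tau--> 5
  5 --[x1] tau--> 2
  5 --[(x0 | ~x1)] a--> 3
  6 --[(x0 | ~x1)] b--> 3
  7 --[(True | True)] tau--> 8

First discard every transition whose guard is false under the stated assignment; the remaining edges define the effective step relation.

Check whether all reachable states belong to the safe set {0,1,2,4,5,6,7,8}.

Safe = {0,1,2,4,5,6,7,8}
Reach set: {0,1,2,3,4,5,8}
  0: ok
  1: ok
  2: ok
  3: outside
  4: ok
  5: ok
  8: ok
witness against invariant: tau·a → 3

Answer: INVARIANT VIOLATED at state 3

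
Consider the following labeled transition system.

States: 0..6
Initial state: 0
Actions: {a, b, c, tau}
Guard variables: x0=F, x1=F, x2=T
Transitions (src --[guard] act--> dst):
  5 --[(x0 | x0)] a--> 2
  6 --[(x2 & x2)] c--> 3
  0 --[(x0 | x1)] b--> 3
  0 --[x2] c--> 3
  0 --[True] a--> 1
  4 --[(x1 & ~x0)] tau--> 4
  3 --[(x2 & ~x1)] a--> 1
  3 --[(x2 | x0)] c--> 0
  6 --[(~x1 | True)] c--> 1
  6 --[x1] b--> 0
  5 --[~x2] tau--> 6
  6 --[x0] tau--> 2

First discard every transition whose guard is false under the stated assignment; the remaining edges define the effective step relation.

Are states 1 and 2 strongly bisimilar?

Bisimulation quotient by refinement:
  π0 = {{0,1,2,3,4,5,6}}
  π1 = {{0,3},{1,2,4,5},{6}}
3 equivalence class(es) (converged in 2)
class of 1: {1,2,4,5}; class of 2: {1,2,4,5}

Answer: BISIMILAR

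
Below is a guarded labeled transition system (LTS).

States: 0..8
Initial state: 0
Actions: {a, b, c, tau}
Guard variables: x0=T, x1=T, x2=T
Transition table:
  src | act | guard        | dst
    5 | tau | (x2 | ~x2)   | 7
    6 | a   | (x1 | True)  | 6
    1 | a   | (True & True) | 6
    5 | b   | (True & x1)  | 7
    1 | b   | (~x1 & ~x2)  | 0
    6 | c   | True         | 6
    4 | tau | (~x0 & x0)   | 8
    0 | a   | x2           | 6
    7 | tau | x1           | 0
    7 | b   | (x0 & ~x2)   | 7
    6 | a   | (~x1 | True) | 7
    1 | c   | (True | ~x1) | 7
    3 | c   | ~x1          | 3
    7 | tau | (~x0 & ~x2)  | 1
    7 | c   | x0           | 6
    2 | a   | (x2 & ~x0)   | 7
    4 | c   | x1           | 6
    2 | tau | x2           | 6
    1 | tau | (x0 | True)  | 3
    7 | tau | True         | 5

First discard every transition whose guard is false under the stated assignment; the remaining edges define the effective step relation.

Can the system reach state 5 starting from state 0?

Answer: REACHABLE

Trace:
14 transition(s) survive guard evaluation.
L0 = {0}
L1 = {6}  cumulative {0,6}
L2 = {7}  cumulative {0,6,7}
L3 = {5}  cumulative {0,5,6,7}
Reach set: {0,5,6,7}
trace reaching 5: a·a·tau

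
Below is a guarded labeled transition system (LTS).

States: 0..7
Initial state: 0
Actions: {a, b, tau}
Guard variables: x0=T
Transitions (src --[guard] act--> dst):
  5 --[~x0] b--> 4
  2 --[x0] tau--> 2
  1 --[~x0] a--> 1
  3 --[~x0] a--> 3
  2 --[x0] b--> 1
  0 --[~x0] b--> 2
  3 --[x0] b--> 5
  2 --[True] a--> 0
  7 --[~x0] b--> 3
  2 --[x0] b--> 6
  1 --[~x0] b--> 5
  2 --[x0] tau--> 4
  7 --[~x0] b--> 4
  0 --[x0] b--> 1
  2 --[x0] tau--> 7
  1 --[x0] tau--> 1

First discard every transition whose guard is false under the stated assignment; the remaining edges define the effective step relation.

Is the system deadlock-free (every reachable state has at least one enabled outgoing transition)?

Answer: DEADLOCK-FREE

Working:
Reach set: {0,1}
  0: b→1  [1 exit(s)]
  1: tau→1  [1 exit(s)]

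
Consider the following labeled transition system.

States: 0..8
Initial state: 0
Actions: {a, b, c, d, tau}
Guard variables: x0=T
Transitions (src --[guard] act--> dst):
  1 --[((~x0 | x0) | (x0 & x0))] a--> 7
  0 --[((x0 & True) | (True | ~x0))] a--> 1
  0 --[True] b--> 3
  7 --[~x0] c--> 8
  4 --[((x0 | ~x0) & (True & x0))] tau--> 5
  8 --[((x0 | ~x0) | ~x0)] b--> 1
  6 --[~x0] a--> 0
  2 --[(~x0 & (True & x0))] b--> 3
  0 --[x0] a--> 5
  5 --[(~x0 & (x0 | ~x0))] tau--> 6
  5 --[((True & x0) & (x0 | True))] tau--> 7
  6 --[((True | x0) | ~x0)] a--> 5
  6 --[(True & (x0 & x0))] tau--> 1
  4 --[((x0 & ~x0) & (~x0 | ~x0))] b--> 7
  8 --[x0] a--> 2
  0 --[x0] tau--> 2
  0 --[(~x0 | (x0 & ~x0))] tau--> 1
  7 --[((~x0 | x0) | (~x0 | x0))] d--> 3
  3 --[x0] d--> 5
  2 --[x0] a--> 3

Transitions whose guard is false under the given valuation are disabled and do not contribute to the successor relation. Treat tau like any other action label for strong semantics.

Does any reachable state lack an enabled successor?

Reach set: {0,1,2,3,5,7}
  0: a→1  a→5  b→3  tau→2  [4 exit(s)]
  1: a→7  [1 exit(s)]
  2: a→3  [1 exit(s)]
  3: d→5  [1 exit(s)]
  5: tau→7  [1 exit(s)]
  7: d→3  [1 exit(s)]

Answer: DEADLOCK-FREE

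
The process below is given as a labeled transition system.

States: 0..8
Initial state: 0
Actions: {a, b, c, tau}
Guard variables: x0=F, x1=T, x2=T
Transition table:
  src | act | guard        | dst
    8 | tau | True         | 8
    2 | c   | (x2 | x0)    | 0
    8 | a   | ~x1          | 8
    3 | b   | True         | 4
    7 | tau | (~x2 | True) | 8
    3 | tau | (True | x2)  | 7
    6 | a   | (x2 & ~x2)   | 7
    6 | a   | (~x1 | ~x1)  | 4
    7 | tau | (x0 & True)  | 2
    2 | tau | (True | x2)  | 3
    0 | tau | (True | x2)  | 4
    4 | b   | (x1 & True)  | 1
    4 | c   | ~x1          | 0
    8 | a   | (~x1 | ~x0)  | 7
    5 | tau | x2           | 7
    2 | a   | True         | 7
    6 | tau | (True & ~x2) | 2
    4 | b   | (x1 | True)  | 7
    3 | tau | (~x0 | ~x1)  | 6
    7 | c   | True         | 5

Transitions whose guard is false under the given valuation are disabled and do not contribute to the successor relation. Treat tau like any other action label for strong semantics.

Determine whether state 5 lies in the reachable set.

Answer: REACHABLE

Working:
Guard filter leaves 14 enabled edge(s).
depth 0: {0}
depth 1: {4}  cumulative {0,4}
depth 2: {1,7}  cumulative {0,1,4,7}
depth 3: {5,8}  cumulative {0,1,4,5,7,8}
Reachable = {0,1,4,5,7,8}
Path to 5: tau·b·c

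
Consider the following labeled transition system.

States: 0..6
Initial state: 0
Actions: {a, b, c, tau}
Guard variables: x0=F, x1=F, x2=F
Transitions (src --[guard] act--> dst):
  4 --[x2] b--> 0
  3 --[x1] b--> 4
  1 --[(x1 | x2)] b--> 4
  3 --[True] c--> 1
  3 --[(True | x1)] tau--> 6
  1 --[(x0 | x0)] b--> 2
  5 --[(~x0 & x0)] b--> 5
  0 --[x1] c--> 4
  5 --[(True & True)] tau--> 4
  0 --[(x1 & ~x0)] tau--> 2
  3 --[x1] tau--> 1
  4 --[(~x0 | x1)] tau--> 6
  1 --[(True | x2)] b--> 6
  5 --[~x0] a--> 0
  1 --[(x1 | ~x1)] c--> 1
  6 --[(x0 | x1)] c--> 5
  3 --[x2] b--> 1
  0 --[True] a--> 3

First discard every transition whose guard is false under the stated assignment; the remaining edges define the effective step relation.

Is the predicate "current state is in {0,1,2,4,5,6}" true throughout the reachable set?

Answer: INVARIANT VIOLATED at state 3

Trace:
Safe = {0,1,2,4,5,6}
Reachable = {0,1,3,6}
  0: ok
  1: ok
  3: outside
  6: ok
reach 3 via a — violates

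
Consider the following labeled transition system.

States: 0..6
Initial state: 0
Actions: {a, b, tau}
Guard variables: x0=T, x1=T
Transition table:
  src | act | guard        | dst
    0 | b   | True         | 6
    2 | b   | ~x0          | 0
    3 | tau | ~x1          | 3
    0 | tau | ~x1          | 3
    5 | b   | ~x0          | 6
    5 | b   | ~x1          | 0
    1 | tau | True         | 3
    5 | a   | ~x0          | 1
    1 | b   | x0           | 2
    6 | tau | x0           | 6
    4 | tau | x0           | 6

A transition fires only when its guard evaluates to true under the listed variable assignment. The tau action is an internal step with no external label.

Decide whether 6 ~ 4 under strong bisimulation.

Bisimulation quotient by refinement:
  round 0: {{0,1,2,3,4,5,6}}
  round 1: {{0},{1},{2,3,5},{4,6}}
Fixed point at round 2; 4 class(es).
class of 6: {4,6}; class of 4: {4,6}

Answer: BISIMILAR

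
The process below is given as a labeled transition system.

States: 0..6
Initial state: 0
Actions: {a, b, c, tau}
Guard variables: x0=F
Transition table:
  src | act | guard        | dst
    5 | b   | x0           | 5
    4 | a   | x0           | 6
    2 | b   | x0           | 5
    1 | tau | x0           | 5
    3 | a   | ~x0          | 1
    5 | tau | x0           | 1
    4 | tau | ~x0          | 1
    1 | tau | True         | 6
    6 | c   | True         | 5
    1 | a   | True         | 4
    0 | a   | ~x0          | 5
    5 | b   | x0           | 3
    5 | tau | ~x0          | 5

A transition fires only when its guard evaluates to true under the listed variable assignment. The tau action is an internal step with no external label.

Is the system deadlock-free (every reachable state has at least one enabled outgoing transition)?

Reach set: {0,5}
  0: a→5  [deg 1]
  5: tau→5  [deg 1]

Answer: DEADLOCK-FREE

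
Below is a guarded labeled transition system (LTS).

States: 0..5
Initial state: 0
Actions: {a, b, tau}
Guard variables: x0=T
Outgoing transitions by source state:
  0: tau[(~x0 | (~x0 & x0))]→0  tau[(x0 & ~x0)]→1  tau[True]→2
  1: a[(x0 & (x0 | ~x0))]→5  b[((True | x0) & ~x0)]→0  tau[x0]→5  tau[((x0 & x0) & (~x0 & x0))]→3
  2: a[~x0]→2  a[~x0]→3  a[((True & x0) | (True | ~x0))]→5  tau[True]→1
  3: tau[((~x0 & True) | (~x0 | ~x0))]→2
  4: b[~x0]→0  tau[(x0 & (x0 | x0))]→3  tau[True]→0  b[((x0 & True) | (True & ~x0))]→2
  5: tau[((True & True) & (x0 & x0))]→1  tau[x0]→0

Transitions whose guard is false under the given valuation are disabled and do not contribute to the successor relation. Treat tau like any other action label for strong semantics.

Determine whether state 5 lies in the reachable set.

After dropping false guards: 10 live edges.
L0 = {0}
L1 = {2}  cumulative {0,2}
L2 = {1,5}  cumulative {0,1,2,5}
Reachable = {0,1,2,5}
witness 5: tau·a

Answer: REACHABLE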